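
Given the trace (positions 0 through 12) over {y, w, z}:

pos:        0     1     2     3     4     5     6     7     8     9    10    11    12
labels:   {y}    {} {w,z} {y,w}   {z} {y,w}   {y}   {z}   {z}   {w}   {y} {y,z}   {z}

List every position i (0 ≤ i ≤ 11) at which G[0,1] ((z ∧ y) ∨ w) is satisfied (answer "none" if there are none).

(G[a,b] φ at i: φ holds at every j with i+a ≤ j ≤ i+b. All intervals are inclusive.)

2

Evaluate at each i in [0,11]:
  i=0: ✗ (fails at j=0)
  i=1: ✗ (fails at j=1)
  i=2: ✓ (all of [2,3])
  i=3: ✗ (fails at j=4)
  i=4: ✗ (fails at j=4)
  i=5: ✗ (fails at j=6)
  i=6: ✗ (fails at j=6)
  i=7: ✗ (fails at j=7)
  i=8: ✗ (fails at j=8)
  i=9: ✗ (fails at j=10)
  i=10: ✗ (fails at j=10)
  i=11: ✗ (fails at j=12)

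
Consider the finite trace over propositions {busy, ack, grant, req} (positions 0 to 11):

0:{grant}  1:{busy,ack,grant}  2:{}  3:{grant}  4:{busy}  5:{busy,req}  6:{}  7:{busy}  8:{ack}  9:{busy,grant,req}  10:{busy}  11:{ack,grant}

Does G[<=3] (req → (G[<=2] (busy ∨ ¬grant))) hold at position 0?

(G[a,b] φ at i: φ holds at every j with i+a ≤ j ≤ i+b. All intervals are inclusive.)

Yes

Check (req → (G[<=2] (busy ∨ ¬grant))) at every j in [0,3]:
  j=0: antecedent false → ✓
  j=1: antecedent false → ✓
  j=2: antecedent false → ✓
  j=3: antecedent false → ✓
All positions satisfy it → formula holds.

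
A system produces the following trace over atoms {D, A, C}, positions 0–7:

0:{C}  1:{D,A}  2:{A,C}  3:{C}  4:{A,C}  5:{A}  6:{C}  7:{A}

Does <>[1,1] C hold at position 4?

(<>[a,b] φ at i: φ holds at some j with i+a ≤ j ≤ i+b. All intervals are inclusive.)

Check C at each j in [5,5]:
  j=5: false
No position in the window satisfies it → formula fails.

No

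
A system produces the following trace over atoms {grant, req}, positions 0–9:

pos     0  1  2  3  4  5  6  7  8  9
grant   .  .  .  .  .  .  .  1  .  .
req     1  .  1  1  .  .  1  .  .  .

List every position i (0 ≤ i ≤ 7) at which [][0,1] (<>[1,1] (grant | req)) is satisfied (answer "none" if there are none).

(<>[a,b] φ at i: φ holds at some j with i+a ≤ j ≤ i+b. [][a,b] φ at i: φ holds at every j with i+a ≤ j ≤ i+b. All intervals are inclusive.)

Evaluate at each i in [0,7]:
  i=0: ✗ (fails at j=0)
  i=1: ✓ (all of [1,2])
  i=2: ✗ (fails at j=3)
  i=3: ✗ (fails at j=3)
  i=4: ✗ (fails at j=4)
  i=5: ✓ (all of [5,6])
  i=6: ✗ (fails at j=7)
  i=7: ✗ (fails at j=7)

1, 5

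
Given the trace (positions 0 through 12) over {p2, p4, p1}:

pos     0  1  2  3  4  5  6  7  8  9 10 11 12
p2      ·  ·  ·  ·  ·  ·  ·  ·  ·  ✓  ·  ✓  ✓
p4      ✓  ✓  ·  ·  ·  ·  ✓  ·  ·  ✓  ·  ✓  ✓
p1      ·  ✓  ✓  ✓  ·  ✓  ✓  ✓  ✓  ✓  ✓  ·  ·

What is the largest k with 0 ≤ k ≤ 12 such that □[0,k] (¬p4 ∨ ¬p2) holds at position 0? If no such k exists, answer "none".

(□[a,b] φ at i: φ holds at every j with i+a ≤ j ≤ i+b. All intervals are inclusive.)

8

(¬p4 ∨ ¬p2) must hold from j=0 onward; find where it first fails.
  j=0: holds
  j=1: holds
  j=2: holds
  j=3: holds
  j=4: holds
  j=5: holds
  j=6: holds
  j=7: holds
  j=8: holds
  j=9: fails
Holds on [0,8], so largest k = 8.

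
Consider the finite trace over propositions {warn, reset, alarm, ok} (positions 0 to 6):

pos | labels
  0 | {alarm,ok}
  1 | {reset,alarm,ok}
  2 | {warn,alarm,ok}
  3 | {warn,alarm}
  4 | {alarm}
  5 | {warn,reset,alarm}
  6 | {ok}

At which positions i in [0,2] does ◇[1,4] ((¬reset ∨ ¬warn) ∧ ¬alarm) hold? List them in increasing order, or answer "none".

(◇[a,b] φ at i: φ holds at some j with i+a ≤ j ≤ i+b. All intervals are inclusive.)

2

Evaluate at each i in [0,2]:
  i=0: ✗ (none in [1,4])
  i=1: ✗ (none in [2,5])
  i=2: ✓ (witness j=6)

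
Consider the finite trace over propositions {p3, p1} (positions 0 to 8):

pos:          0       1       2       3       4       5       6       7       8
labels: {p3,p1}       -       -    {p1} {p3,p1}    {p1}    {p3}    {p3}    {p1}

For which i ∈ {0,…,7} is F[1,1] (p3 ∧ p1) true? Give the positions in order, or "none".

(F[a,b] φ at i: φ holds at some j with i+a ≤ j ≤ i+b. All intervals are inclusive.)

3

Evaluate at each i in [0,7]:
  i=0: ✗ (none in [1,1])
  i=1: ✗ (none in [2,2])
  i=2: ✗ (none in [3,3])
  i=3: ✓ (witness j=4)
  i=4: ✗ (none in [5,5])
  i=5: ✗ (none in [6,6])
  i=6: ✗ (none in [7,7])
  i=7: ✗ (none in [8,8])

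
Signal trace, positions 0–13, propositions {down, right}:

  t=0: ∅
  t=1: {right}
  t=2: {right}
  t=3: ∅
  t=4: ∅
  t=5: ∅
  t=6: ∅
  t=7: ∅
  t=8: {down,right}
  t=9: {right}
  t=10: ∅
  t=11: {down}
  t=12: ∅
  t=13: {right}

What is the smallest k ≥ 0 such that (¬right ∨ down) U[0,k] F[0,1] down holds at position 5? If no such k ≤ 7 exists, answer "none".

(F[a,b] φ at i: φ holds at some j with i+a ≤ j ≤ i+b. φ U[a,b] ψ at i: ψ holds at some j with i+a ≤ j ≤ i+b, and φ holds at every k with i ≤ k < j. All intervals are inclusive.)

2

Need earliest j ≥ 5 with F[0,1] down, and (¬right ∨ down) at every k in [5,j-1].
  j=5: rhs fails.
  j=6: rhs fails.
  j=7: rhs holds; lhs holds on [5,6]. k = 2.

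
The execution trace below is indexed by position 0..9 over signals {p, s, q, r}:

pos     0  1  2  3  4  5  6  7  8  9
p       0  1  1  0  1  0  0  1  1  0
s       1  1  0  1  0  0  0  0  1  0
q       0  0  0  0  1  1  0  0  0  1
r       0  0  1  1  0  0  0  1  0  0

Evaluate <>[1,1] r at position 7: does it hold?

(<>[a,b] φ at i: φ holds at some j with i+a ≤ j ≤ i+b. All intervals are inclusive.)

False

Check r at each j in [8,8]:
  j=8: false
No position in the window satisfies it → formula fails.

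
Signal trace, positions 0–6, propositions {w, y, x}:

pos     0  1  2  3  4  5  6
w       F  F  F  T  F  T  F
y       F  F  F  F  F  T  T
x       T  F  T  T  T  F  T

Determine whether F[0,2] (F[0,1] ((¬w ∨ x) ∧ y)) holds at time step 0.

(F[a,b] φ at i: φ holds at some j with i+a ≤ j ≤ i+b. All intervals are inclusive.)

Check F[0,1] ((¬w ∨ x) ∧ y) at each j in [0,2]:
  j=0: fails (none in [0,1])
  j=1: fails (none in [1,2])
  j=2: fails (none in [2,3])
No position in the window satisfies it → formula fails.

Does not hold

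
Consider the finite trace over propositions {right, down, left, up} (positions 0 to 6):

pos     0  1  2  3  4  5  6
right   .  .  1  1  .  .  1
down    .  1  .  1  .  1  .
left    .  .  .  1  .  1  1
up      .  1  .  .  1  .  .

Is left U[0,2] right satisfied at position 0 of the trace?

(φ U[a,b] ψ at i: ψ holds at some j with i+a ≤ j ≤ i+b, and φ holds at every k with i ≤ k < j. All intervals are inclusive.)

Need some j in [0,2] with right, and left at every k in [0,j-1].
  j=0: right false.
  j=1: right false.
  j=2: right holds, but left fails at k=0 → not this j.
No j in the window works → until fails.

Does not hold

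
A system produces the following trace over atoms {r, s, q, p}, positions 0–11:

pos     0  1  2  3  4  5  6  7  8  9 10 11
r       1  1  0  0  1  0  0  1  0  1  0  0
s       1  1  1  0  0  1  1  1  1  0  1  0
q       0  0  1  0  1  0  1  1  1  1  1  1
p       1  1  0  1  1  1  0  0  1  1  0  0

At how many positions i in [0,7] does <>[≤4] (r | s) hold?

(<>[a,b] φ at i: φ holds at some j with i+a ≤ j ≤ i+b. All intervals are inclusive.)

8

Evaluate at each i in [0,7]:
  i=0: ✓ (witness j=0)
  i=1: ✓ (witness j=1)
  i=2: ✓ (witness j=2)
  i=3: ✓ (witness j=4)
  i=4: ✓ (witness j=4)
  i=5: ✓ (witness j=5)
  i=6: ✓ (witness j=6)
  i=7: ✓ (witness j=7)
Positions where it holds: {0, 1, 2, 3, 4, 5, 6, 7} → 8.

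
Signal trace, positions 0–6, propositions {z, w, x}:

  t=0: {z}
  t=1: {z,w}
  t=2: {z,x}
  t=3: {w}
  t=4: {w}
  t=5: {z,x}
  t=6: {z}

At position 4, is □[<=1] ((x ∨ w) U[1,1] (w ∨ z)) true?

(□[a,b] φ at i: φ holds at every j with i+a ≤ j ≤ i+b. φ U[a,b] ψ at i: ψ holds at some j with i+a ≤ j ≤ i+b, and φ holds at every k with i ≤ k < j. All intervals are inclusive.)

Check ((x ∨ w) U[1,1] (w ∨ z)) at every j in [4,5]:
  j=4: holds
  j=5: holds
All positions satisfy it → formula holds.

Yes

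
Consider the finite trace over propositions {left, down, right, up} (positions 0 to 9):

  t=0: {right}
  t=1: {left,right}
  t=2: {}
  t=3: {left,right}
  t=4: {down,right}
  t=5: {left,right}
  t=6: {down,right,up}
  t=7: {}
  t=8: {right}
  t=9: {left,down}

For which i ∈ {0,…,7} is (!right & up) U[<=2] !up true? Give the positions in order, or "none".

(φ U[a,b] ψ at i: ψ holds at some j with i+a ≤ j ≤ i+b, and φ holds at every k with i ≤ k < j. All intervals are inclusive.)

Evaluate at each i in [0,7]:
  i=0: ✓ (rhs at j=0)
  i=1: ✓ (rhs at j=1)
  i=2: ✓ (rhs at j=2)
  i=3: ✓ (rhs at j=3)
  i=4: ✓ (rhs at j=4)
  i=5: ✓ (rhs at j=5)
  i=6: ✗ (lhs fails at k=6 before rhs at j=7)
  i=7: ✓ (rhs at j=7)

0, 1, 2, 3, 4, 5, 7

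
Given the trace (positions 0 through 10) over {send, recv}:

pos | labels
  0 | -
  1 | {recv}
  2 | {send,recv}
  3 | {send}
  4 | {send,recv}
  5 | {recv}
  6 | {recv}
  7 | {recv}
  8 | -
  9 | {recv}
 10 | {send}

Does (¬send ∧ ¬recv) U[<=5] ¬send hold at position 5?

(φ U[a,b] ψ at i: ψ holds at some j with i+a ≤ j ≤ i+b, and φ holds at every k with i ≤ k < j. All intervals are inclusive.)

Yes

Need some j in [5,10] with ¬send, and (¬send ∧ ¬recv) at every k in [5,j-1].
  j=5: ¬send holds; no prefix to check → satisfied.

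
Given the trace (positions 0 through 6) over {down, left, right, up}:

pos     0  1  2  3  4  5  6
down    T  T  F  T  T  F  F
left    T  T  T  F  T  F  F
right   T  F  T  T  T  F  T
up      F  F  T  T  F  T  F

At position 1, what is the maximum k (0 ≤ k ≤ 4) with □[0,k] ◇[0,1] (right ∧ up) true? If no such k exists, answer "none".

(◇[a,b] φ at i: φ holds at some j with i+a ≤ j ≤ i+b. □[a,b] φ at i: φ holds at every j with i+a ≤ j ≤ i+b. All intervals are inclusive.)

◇[0,1] (right ∧ up) must hold from j=1 onward; find where it first fails.
  j=1: holds
  j=2: holds
  j=3: holds
  j=4: fails
Holds on [1,3], so largest k = 2.

2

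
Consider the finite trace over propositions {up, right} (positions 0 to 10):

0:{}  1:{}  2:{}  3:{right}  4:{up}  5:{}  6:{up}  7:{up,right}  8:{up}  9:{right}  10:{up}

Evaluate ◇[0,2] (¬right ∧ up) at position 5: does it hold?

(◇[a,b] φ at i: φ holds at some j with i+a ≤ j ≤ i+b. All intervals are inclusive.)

Check (¬right ∧ up) at each j in [5,7]:
  j=5: false
  j=6: true
  j=7: false
Found at j=6 → formula holds.

Yes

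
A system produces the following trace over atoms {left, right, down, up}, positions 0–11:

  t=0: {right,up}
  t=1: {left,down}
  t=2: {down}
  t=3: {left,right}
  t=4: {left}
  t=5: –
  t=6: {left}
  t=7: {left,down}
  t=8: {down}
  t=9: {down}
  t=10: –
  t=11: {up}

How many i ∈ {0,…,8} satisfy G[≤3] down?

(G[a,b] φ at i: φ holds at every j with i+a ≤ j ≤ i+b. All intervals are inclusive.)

0

Evaluate at each i in [0,8]:
  i=0: ✗ (fails at j=0)
  i=1: ✗ (fails at j=3)
  i=2: ✗ (fails at j=3)
  i=3: ✗ (fails at j=3)
  i=4: ✗ (fails at j=4)
  i=5: ✗ (fails at j=5)
  i=6: ✗ (fails at j=6)
  i=7: ✗ (fails at j=10)
  i=8: ✗ (fails at j=10)
Positions where it holds: {} → 0.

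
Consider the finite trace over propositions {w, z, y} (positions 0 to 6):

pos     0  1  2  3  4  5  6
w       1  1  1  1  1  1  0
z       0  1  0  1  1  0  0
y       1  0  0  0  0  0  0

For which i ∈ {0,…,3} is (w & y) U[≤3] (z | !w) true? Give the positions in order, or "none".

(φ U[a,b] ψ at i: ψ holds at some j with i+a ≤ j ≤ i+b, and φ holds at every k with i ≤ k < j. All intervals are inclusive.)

Evaluate at each i in [0,3]:
  i=0: ✓ (rhs at j=1; lhs holds on [0,0])
  i=1: ✓ (rhs at j=1)
  i=2: ✗ (lhs fails at k=2 before rhs at j=3)
  i=3: ✓ (rhs at j=3)

0, 1, 3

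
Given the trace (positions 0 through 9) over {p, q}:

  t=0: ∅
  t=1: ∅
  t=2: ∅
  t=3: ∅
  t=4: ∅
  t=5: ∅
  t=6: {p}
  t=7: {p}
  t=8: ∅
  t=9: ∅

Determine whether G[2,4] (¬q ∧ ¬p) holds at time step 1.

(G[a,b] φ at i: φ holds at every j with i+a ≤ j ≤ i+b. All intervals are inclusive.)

Check (¬q ∧ ¬p) at every j in [3,5]:
  j=3: true
  j=4: true
  j=5: true
All positions satisfy it → formula holds.

Holds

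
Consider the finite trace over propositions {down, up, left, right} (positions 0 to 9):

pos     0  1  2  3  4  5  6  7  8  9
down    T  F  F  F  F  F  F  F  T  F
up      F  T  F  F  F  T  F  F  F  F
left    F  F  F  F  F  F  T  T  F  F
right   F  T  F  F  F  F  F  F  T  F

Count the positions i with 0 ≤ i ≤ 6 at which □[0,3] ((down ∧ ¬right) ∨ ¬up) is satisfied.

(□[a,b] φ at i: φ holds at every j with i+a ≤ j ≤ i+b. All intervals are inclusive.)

Evaluate at each i in [0,6]:
  i=0: ✗ (fails at j=1)
  i=1: ✗ (fails at j=1)
  i=2: ✗ (fails at j=5)
  i=3: ✗ (fails at j=5)
  i=4: ✗ (fails at j=5)
  i=5: ✗ (fails at j=5)
  i=6: ✓ (all of [6,9])
Positions where it holds: {6} → 1.

1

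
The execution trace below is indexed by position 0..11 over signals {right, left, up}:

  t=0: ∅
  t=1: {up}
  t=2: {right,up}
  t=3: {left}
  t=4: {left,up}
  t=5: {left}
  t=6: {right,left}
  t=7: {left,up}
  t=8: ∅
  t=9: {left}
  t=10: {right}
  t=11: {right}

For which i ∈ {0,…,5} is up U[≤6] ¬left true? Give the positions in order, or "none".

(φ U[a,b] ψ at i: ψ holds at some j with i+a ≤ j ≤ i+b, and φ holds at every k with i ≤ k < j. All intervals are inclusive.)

Evaluate at each i in [0,5]:
  i=0: ✓ (rhs at j=0)
  i=1: ✓ (rhs at j=1)
  i=2: ✓ (rhs at j=2)
  i=3: ✗ (lhs fails at k=3 before rhs at j=8)
  i=4: ✗ (lhs fails at k=5 before rhs at j=8)
  i=5: ✗ (lhs fails at k=5 before rhs at j=8)

0, 1, 2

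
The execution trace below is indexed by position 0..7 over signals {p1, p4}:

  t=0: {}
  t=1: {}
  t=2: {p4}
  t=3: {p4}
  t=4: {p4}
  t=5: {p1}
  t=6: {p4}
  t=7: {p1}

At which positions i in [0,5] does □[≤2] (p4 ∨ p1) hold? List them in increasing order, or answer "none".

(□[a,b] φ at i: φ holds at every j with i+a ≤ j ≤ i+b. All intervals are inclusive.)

2, 3, 4, 5

Evaluate at each i in [0,5]:
  i=0: ✗ (fails at j=0)
  i=1: ✗ (fails at j=1)
  i=2: ✓ (all of [2,4])
  i=3: ✓ (all of [3,5])
  i=4: ✓ (all of [4,6])
  i=5: ✓ (all of [5,7])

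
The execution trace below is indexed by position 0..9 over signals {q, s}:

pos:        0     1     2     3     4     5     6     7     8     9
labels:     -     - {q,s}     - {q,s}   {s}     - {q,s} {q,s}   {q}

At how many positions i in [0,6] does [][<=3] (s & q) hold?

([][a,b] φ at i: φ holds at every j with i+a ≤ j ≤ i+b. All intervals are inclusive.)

Evaluate at each i in [0,6]:
  i=0: ✗ (fails at j=0)
  i=1: ✗ (fails at j=1)
  i=2: ✗ (fails at j=3)
  i=3: ✗ (fails at j=3)
  i=4: ✗ (fails at j=5)
  i=5: ✗ (fails at j=5)
  i=6: ✗ (fails at j=6)
Positions where it holds: {} → 0.

0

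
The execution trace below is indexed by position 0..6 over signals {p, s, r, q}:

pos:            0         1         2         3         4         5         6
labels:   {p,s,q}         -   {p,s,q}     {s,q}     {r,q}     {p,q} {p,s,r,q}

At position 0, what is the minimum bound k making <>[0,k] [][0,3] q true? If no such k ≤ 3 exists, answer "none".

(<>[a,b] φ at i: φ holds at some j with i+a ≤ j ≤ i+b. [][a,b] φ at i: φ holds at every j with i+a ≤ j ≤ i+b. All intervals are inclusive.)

2

Scan j = 0,1,… for [][0,3] q:
  j=0: fails
  j=1: fails
  j=2: holds
First hit at j=2, so smallest k = 2-0 = 2.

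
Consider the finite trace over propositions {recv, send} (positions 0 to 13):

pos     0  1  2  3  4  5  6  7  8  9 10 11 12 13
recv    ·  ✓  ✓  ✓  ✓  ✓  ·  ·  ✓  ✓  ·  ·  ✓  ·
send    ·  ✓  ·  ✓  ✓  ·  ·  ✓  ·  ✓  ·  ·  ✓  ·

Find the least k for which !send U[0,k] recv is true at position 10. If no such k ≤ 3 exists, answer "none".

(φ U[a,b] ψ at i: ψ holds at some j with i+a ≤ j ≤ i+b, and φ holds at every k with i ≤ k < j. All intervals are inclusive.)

Need earliest j ≥ 10 with recv, and !send at every k in [10,j-1].
  j=10: rhs fails.
  j=11: rhs fails.
  j=12: rhs holds; lhs holds on [10,11]. k = 2.

2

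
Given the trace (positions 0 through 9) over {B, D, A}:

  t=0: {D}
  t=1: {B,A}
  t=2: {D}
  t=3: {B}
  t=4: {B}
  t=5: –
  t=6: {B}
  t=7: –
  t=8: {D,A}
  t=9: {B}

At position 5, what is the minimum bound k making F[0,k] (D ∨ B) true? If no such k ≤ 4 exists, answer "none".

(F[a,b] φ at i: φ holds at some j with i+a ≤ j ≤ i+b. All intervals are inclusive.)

1

Scan j = 5,6,… for (D ∨ B):
  j=5: fails
  j=6: holds
First hit at j=6, so smallest k = 6-5 = 1.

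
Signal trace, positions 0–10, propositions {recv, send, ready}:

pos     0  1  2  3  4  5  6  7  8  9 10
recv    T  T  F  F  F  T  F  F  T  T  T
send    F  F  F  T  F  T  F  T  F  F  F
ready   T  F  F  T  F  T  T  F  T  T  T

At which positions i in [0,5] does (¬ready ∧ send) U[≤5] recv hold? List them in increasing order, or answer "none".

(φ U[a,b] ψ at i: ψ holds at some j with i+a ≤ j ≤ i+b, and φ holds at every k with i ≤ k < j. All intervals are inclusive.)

0, 1, 5

Evaluate at each i in [0,5]:
  i=0: ✓ (rhs at j=0)
  i=1: ✓ (rhs at j=1)
  i=2: ✗ (lhs fails at k=2 before rhs at j=5)
  i=3: ✗ (lhs fails at k=3 before rhs at j=5)
  i=4: ✗ (lhs fails at k=4 before rhs at j=5)
  i=5: ✓ (rhs at j=5)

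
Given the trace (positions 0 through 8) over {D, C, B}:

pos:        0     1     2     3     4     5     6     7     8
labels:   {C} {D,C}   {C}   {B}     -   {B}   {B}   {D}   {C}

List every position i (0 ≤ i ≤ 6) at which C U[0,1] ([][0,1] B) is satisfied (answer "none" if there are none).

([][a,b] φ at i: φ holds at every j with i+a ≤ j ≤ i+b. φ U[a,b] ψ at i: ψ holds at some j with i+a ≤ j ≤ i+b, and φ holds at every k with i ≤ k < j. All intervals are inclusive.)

5

Evaluate at each i in [0,6]:
  i=0: ✗ (no rhs in [0,1])
  i=1: ✗ (no rhs in [1,2])
  i=2: ✗ (no rhs in [2,3])
  i=3: ✗ (no rhs in [3,4])
  i=4: ✗ (lhs fails at k=4 before rhs at j=5)
  i=5: ✓ (rhs at j=5)
  i=6: ✗ (no rhs in [6,7])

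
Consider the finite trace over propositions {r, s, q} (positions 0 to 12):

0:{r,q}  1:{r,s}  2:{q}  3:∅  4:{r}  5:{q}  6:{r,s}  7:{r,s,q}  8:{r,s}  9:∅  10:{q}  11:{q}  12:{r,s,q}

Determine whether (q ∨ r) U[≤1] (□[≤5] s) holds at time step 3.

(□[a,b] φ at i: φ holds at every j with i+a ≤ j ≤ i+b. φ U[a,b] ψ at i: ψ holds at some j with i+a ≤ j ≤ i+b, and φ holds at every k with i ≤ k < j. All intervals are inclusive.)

Does not hold

Need some j in [3,4] with □[≤5] s, and (q ∨ r) at every k in [3,j-1].
  j=3: □[≤5] s — fails at 3.
  j=4: □[≤5] s — fails at 4.
No j in the window works → until fails.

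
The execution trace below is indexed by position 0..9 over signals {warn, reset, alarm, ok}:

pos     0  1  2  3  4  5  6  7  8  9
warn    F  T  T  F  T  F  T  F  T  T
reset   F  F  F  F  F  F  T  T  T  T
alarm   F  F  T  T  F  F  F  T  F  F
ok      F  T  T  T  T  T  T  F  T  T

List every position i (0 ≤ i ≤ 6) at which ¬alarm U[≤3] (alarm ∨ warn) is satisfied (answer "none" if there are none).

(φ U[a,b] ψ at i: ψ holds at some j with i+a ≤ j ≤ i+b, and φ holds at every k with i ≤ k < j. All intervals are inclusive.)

Evaluate at each i in [0,6]:
  i=0: ✓ (rhs at j=1; lhs holds on [0,0])
  i=1: ✓ (rhs at j=1)
  i=2: ✓ (rhs at j=2)
  i=3: ✓ (rhs at j=3)
  i=4: ✓ (rhs at j=4)
  i=5: ✓ (rhs at j=6; lhs holds on [5,5])
  i=6: ✓ (rhs at j=6)

0, 1, 2, 3, 4, 5, 6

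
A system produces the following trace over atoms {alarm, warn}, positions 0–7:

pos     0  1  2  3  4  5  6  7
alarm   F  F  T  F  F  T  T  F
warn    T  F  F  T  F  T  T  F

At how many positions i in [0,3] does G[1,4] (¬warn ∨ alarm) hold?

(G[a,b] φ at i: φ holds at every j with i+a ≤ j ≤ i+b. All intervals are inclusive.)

1

Evaluate at each i in [0,3]:
  i=0: ✗ (fails at j=3)
  i=1: ✗ (fails at j=3)
  i=2: ✗ (fails at j=3)
  i=3: ✓ (all of [4,7])
Positions where it holds: {3} → 1.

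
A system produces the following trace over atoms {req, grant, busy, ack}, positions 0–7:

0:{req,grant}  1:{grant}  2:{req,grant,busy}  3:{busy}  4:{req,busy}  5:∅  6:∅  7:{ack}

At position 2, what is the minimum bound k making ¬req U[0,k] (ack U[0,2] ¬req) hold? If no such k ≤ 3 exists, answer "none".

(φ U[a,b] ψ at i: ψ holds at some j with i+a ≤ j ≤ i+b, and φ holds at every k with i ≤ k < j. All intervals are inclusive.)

Need earliest j ≥ 2 with (ack U[0,2] ¬req), and ¬req at every k in [2,j-1].
  j=2: rhs fails.
  j=3: rhs holds but lhs fails at k=2.
  j=4: rhs fails.
  j=5: rhs holds but lhs fails at k=2.
No witness within the range → none.

none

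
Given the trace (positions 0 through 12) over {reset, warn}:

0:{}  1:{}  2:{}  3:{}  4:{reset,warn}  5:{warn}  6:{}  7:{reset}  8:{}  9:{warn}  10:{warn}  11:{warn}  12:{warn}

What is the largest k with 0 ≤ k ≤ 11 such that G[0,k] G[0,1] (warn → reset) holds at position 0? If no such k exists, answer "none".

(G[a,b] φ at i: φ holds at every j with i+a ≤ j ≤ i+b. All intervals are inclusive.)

G[0,1] (warn → reset) must hold from j=0 onward; find where it first fails.
  j=0: holds
  j=1: holds
  j=2: holds
  j=3: holds
  j=4: fails
Holds on [0,3], so largest k = 3.

3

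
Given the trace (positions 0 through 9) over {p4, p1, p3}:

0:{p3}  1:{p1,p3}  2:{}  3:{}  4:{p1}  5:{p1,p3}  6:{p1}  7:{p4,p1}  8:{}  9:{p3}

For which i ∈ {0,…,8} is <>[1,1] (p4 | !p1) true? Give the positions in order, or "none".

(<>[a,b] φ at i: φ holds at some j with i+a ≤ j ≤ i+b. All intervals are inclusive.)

Evaluate at each i in [0,8]:
  i=0: ✗ (none in [1,1])
  i=1: ✓ (witness j=2)
  i=2: ✓ (witness j=3)
  i=3: ✗ (none in [4,4])
  i=4: ✗ (none in [5,5])
  i=5: ✗ (none in [6,6])
  i=6: ✓ (witness j=7)
  i=7: ✓ (witness j=8)
  i=8: ✓ (witness j=9)

1, 2, 6, 7, 8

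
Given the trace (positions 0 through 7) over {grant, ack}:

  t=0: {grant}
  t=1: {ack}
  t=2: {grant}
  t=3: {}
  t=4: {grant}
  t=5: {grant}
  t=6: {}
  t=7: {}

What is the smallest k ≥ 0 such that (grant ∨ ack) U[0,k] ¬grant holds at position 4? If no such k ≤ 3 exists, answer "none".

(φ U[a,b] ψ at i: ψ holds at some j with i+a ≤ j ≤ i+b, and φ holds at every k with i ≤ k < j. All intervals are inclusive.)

2

Need earliest j ≥ 4 with ¬grant, and (grant ∨ ack) at every k in [4,j-1].
  j=4: rhs fails.
  j=5: rhs fails.
  j=6: rhs holds; lhs holds on [4,5]. k = 2.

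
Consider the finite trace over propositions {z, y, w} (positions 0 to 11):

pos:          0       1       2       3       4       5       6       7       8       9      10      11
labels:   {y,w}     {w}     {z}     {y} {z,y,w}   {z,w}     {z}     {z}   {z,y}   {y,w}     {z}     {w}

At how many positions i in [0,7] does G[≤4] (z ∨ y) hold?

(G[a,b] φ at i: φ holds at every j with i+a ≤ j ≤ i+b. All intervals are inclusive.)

5

Evaluate at each i in [0,7]:
  i=0: ✗ (fails at j=1)
  i=1: ✗ (fails at j=1)
  i=2: ✓ (all of [2,6])
  i=3: ✓ (all of [3,7])
  i=4: ✓ (all of [4,8])
  i=5: ✓ (all of [5,9])
  i=6: ✓ (all of [6,10])
  i=7: ✗ (fails at j=11)
Positions where it holds: {2, 3, 4, 5, 6} → 5.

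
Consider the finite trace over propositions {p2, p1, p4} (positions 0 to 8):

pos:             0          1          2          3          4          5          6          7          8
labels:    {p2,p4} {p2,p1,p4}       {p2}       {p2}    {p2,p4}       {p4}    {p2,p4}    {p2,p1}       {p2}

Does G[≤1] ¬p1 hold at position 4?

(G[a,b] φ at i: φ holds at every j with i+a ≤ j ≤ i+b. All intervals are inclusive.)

Check ¬p1 at every j in [4,5]:
  j=4: true
  j=5: true
All positions satisfy it → formula holds.

True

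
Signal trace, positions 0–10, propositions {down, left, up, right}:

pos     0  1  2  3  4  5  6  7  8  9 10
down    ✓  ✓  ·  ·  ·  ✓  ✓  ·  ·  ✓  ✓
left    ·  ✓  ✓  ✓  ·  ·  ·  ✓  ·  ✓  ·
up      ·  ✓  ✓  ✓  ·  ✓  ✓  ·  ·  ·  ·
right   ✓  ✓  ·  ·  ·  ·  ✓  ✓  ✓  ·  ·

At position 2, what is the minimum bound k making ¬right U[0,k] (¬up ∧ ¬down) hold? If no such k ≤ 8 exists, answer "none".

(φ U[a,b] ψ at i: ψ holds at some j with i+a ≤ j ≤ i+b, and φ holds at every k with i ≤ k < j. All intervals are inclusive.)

Need earliest j ≥ 2 with (¬up ∧ ¬down), and ¬right at every k in [2,j-1].
  j=2: rhs fails.
  j=3: rhs fails.
  j=4: rhs holds; lhs holds on [2,3]. k = 2.

2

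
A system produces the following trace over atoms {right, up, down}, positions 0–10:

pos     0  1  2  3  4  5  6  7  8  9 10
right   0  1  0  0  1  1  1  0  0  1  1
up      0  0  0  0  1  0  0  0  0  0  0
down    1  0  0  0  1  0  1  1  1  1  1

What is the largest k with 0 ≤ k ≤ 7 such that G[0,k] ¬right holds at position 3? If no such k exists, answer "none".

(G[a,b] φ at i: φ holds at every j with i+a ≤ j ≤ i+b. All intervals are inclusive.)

0

¬right must hold from j=3 onward; find where it first fails.
  j=3: holds
  j=4: fails
Holds on [3,3], so largest k = 0.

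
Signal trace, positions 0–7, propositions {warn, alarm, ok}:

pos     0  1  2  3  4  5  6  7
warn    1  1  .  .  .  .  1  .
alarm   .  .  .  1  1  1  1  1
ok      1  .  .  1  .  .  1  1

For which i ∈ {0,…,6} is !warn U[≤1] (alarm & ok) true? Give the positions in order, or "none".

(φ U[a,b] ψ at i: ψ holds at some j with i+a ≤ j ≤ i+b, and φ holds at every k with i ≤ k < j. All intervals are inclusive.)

Evaluate at each i in [0,6]:
  i=0: ✗ (no rhs in [0,1])
  i=1: ✗ (no rhs in [1,2])
  i=2: ✓ (rhs at j=3; lhs holds on [2,2])
  i=3: ✓ (rhs at j=3)
  i=4: ✗ (no rhs in [4,5])
  i=5: ✓ (rhs at j=6; lhs holds on [5,5])
  i=6: ✓ (rhs at j=6)

2, 3, 5, 6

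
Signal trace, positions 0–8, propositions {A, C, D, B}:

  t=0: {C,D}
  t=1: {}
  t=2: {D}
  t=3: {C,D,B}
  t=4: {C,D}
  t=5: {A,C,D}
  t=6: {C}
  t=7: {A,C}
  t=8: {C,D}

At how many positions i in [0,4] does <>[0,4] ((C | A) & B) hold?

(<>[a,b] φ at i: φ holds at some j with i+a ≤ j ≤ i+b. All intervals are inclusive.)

Evaluate at each i in [0,4]:
  i=0: ✓ (witness j=3)
  i=1: ✓ (witness j=3)
  i=2: ✓ (witness j=3)
  i=3: ✓ (witness j=3)
  i=4: ✗ (none in [4,8])
Positions where it holds: {0, 1, 2, 3} → 4.

4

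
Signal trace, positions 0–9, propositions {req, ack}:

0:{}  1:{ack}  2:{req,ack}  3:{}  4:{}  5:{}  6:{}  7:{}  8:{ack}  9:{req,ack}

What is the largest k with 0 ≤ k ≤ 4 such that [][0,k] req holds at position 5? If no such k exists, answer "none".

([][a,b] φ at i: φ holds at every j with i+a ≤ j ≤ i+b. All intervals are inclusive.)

none

req must hold from j=5 onward; find where it first fails.
  j=5: fails → no k works.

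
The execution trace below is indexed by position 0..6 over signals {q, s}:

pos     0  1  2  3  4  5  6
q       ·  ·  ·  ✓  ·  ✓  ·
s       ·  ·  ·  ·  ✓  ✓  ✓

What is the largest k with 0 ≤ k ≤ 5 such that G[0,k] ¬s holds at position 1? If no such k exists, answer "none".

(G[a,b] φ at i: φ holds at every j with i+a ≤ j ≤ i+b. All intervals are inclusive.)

2

¬s must hold from j=1 onward; find where it first fails.
  j=1: holds
  j=2: holds
  j=3: holds
  j=4: fails
Holds on [1,3], so largest k = 2.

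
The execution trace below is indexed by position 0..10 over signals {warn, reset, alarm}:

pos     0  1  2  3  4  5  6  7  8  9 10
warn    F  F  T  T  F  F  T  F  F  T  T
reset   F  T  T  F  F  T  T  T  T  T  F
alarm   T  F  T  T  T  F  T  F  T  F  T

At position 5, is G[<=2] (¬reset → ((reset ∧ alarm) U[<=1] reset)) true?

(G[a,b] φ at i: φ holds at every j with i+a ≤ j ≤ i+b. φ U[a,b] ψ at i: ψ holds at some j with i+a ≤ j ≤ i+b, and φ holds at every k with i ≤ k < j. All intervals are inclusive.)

Yes

Check (¬reset → ((reset ∧ alarm) U[<=1] reset)) at every j in [5,7]:
  j=5: antecedent false → ✓
  j=6: antecedent false → ✓
  j=7: antecedent false → ✓
All positions satisfy it → formula holds.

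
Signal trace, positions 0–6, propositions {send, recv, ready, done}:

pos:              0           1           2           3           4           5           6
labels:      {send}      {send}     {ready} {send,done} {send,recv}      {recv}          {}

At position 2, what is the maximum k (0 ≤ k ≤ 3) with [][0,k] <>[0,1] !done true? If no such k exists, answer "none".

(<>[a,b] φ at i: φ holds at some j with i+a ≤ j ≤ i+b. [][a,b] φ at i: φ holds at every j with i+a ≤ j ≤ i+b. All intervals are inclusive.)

<>[0,1] !done must hold from j=2 onward; find where it first fails.
  j=2: holds
  j=3: holds
  j=4: holds
  j=5: holds
Holds through j=5; largest k = 3.

3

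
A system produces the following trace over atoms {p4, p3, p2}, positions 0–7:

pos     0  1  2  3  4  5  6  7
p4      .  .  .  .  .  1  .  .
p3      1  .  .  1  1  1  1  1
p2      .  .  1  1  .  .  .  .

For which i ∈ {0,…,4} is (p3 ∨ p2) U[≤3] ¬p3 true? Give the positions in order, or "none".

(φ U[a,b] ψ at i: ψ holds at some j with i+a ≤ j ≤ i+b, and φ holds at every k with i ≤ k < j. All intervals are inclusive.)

0, 1, 2

Evaluate at each i in [0,4]:
  i=0: ✓ (rhs at j=1; lhs holds on [0,0])
  i=1: ✓ (rhs at j=1)
  i=2: ✓ (rhs at j=2)
  i=3: ✗ (no rhs in [3,6])
  i=4: ✗ (no rhs in [4,7])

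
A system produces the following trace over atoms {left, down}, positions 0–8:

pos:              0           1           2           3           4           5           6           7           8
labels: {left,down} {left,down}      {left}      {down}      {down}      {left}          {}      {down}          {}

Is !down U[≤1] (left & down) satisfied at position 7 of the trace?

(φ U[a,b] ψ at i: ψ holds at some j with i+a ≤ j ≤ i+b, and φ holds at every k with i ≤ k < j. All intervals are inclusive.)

False

Need some j in [7,8] with (left & down), and !down at every k in [7,j-1].
  j=7: (left & down) false.
  j=8: (left & down) false.
No j in the window works → until fails.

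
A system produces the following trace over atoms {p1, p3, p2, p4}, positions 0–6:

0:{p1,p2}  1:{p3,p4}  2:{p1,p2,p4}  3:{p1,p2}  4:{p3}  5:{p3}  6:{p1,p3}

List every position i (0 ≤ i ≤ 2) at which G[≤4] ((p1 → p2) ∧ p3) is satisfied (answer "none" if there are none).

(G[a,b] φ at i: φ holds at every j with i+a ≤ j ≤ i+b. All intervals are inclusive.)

none

Evaluate at each i in [0,2]:
  i=0: ✗ (fails at j=0)
  i=1: ✗ (fails at j=2)
  i=2: ✗ (fails at j=2)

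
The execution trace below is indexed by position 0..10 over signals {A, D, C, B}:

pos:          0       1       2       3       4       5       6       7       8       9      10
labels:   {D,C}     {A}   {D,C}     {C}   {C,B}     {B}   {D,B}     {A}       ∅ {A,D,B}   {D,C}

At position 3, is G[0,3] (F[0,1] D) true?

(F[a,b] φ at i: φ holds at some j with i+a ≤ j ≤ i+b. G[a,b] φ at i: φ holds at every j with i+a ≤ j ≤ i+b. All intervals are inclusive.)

No

Check F[0,1] D at every j in [3,6]:
  j=3: fails (none in [3,4])
  j=4: fails (none in [4,5])
  j=5: holds (witness at 6)
  j=6: holds (witness at 6)
Fails at j=3 → formula fails.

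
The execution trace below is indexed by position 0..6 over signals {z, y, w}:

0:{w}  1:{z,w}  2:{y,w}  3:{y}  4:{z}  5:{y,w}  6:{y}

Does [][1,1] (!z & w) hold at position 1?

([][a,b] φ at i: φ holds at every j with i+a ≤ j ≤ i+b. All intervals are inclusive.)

Holds

Check (!z & w) at every j in [2,2]:
  j=2: true
All positions satisfy it → formula holds.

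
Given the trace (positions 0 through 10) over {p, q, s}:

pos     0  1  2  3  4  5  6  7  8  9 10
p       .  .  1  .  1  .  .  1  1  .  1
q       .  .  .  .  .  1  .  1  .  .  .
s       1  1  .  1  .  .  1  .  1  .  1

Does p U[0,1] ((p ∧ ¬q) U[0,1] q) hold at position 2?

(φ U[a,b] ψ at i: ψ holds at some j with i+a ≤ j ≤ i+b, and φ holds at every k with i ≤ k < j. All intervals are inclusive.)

Does not hold

Need some j in [2,3] with ((p ∧ ¬q) U[0,1] q), and p at every k in [2,j-1].
  j=2: ((p ∧ ¬q) U[0,1] q) — fails.
  j=3: ((p ∧ ¬q) U[0,1] q) — fails.
No j in the window works → until fails.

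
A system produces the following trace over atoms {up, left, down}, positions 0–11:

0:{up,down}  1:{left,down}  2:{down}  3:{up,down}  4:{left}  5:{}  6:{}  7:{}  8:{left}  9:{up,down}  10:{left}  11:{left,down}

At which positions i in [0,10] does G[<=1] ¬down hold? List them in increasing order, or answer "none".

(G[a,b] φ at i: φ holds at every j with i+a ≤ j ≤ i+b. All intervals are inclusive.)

Evaluate at each i in [0,10]:
  i=0: ✗ (fails at j=0)
  i=1: ✗ (fails at j=1)
  i=2: ✗ (fails at j=2)
  i=3: ✗ (fails at j=3)
  i=4: ✓ (all of [4,5])
  i=5: ✓ (all of [5,6])
  i=6: ✓ (all of [6,7])
  i=7: ✓ (all of [7,8])
  i=8: ✗ (fails at j=9)
  i=9: ✗ (fails at j=9)
  i=10: ✗ (fails at j=11)

4, 5, 6, 7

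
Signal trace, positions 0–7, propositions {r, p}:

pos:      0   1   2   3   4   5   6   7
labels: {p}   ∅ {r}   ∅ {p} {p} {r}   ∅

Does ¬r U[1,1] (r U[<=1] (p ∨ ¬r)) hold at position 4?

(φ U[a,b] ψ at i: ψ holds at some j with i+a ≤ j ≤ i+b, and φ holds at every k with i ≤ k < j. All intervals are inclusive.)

Need some j in [5,5] with (r U[<=1] (p ∨ ¬r)), and ¬r at every k in [4,j-1].
  j=5: (r U[<=1] (p ∨ ¬r)) holds; ¬r holds at every k in [4,4] → satisfied.

Holds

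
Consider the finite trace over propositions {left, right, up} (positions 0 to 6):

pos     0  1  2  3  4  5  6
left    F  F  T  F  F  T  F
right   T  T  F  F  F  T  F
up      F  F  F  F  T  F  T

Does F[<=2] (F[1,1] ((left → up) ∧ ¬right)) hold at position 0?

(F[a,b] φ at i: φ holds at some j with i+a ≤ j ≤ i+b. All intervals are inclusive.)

Check F[1,1] ((left → up) ∧ ¬right) at each j in [0,2]:
  j=0: fails (none in [1,1])
  j=1: fails (none in [2,2])
  j=2: holds (witness at 3)
Found at j=2 → formula holds.

Holds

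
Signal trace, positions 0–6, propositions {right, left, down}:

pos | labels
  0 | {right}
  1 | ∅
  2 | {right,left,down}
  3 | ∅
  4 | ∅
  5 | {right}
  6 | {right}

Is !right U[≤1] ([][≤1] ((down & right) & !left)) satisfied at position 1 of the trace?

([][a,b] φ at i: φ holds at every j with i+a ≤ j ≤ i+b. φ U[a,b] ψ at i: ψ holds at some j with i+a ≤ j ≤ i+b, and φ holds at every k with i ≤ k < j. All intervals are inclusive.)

Need some j in [1,2] with [][≤1] ((down & right) & !left), and !right at every k in [1,j-1].
  j=1: [][≤1] ((down & right) & !left) — fails at 1.
  j=2: [][≤1] ((down & right) & !left) — fails at 2.
No j in the window works → until fails.

No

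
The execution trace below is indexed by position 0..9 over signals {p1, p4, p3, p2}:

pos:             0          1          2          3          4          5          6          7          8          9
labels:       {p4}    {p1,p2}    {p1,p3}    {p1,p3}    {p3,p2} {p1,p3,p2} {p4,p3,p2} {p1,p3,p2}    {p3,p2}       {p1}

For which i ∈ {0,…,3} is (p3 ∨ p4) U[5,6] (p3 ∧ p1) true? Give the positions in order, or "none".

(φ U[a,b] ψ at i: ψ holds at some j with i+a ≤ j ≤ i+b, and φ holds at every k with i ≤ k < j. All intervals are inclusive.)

2

Evaluate at each i in [0,3]:
  i=0: ✗ (lhs fails at k=1 before rhs at j=5)
  i=1: ✗ (lhs fails at k=1 before rhs at j=7)
  i=2: ✓ (rhs at j=7; lhs holds on [2,6])
  i=3: ✗ (no rhs in [8,9])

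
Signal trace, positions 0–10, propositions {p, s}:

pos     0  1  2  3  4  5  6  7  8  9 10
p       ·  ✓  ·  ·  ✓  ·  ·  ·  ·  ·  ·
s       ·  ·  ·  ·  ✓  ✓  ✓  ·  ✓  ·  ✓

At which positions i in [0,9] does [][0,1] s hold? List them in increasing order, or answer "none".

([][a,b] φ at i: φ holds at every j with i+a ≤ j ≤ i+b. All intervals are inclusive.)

Evaluate at each i in [0,9]:
  i=0: ✗ (fails at j=0)
  i=1: ✗ (fails at j=1)
  i=2: ✗ (fails at j=2)
  i=3: ✗ (fails at j=3)
  i=4: ✓ (all of [4,5])
  i=5: ✓ (all of [5,6])
  i=6: ✗ (fails at j=7)
  i=7: ✗ (fails at j=7)
  i=8: ✗ (fails at j=9)
  i=9: ✗ (fails at j=9)

4, 5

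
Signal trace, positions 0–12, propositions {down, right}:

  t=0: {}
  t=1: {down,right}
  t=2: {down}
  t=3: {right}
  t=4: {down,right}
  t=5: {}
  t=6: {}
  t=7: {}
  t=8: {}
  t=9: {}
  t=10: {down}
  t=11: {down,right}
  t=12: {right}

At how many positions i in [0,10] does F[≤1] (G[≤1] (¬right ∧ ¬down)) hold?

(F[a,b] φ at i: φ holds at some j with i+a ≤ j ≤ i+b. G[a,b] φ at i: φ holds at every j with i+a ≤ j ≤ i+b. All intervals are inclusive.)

5

Evaluate at each i in [0,10]:
  i=0: ✗ (none in [0,1])
  i=1: ✗ (none in [1,2])
  i=2: ✗ (none in [2,3])
  i=3: ✗ (none in [3,4])
  i=4: ✓ (witness j=5)
  i=5: ✓ (witness j=5)
  i=6: ✓ (witness j=6)
  i=7: ✓ (witness j=7)
  i=8: ✓ (witness j=8)
  i=9: ✗ (none in [9,10])
  i=10: ✗ (none in [10,11])
Positions where it holds: {4, 5, 6, 7, 8} → 5.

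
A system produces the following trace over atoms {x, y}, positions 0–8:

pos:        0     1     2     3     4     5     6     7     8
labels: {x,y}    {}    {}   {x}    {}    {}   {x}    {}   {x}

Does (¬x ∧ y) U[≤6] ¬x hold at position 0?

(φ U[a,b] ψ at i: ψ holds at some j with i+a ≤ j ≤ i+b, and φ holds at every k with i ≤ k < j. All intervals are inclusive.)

No

Need some j in [0,6] with ¬x, and (¬x ∧ y) at every k in [0,j-1].
  j=0: ¬x false.
  j=1: ¬x holds, but (¬x ∧ y) fails at k=0 → not this j.
  j=2: ¬x holds, but (¬x ∧ y) fails at k=0 → not this j.
  j=3: ¬x false.
  j=4: ¬x holds, but (¬x ∧ y) fails at k=0 → not this j.
  j=5: ¬x holds, but (¬x ∧ y) fails at k=0 → not this j.
  j=6: ¬x false.
No j in the window works → until fails.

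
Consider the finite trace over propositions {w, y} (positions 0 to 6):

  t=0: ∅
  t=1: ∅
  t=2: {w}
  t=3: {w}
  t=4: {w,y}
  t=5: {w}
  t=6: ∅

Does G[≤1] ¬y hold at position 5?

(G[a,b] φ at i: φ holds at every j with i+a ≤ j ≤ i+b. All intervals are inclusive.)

Yes

Check ¬y at every j in [5,6]:
  j=5: true
  j=6: true
All positions satisfy it → formula holds.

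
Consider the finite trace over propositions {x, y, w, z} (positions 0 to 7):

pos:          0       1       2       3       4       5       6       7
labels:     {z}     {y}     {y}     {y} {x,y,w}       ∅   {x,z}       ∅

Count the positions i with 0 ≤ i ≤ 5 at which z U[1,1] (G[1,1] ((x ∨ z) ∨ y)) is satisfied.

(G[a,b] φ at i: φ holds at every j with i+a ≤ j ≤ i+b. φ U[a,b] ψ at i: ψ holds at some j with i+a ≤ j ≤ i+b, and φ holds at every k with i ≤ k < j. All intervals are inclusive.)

1

Evaluate at each i in [0,5]:
  i=0: ✓ (rhs at j=1; lhs holds on [0,0])
  i=1: ✗ (lhs fails at k=1 before rhs at j=2)
  i=2: ✗ (lhs fails at k=2 before rhs at j=3)
  i=3: ✗ (no rhs in [4,4])
  i=4: ✗ (lhs fails at k=4 before rhs at j=5)
  i=5: ✗ (no rhs in [6,6])
Positions where it holds: {0} → 1.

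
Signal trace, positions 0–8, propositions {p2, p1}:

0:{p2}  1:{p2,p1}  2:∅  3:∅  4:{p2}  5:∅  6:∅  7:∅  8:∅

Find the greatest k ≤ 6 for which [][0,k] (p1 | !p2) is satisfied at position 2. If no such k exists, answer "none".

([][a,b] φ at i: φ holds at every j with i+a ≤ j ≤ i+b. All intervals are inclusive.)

1

(p1 | !p2) must hold from j=2 onward; find where it first fails.
  j=2: holds
  j=3: holds
  j=4: fails
Holds on [2,3], so largest k = 1.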